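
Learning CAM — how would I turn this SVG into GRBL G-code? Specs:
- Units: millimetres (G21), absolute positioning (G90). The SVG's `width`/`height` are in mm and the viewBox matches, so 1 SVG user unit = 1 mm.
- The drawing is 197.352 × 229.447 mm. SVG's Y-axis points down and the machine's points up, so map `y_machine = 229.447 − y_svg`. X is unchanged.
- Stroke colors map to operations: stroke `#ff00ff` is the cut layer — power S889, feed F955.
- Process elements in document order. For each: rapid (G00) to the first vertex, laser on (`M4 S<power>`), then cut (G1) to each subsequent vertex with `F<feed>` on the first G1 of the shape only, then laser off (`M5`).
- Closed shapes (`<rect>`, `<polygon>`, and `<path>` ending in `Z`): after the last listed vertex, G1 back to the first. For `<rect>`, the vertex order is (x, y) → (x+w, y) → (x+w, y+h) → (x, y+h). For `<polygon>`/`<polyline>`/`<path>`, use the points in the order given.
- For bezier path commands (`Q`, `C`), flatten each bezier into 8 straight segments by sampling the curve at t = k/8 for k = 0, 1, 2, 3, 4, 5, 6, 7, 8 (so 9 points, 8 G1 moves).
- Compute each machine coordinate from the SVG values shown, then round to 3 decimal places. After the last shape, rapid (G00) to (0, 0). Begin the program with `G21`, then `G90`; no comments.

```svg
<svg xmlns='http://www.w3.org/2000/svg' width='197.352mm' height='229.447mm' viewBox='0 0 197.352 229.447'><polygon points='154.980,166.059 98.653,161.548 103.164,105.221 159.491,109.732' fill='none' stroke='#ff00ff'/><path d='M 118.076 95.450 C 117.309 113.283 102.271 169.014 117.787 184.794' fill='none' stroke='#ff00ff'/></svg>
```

1 u = 1 mm; y_m = 229.447 − y.

[1] `<polygon>` regular polygon, #ff00ff→cut S889 F955: (154.980,63.388) → (98.653,67.899) → (103.164,124.226) → (159.491,119.715) → (154.980,63.388) (closed)

[2] `<path>` cubic bezier, #ff00ff→cut S889 F955: (118.076,133.997) → (117.207,125.685) → (115.525,114.733) → (113.556,102.052) → (111.825,88.555) → (110.858,75.155) → (111.178,62.762) → (113.313,52.291) → (117.787,44.653)

G21
G90
G00 X154.980 Y63.388
M4 S889
G1 X98.653 Y67.899 F955
G1 X103.164 Y124.226
G1 X159.491 Y119.715
G1 X154.980 Y63.388
M5
G00 X118.076 Y133.997
M4 S889
G1 X117.207 Y125.685 F955
G1 X115.525 Y114.733
G1 X113.556 Y102.052
G1 X111.825 Y88.555
G1 X110.858 Y75.155
G1 X111.178 Y62.762
G1 X113.313 Y52.291
G1 X117.787 Y44.653
M5
G00 X0.000 Y0.000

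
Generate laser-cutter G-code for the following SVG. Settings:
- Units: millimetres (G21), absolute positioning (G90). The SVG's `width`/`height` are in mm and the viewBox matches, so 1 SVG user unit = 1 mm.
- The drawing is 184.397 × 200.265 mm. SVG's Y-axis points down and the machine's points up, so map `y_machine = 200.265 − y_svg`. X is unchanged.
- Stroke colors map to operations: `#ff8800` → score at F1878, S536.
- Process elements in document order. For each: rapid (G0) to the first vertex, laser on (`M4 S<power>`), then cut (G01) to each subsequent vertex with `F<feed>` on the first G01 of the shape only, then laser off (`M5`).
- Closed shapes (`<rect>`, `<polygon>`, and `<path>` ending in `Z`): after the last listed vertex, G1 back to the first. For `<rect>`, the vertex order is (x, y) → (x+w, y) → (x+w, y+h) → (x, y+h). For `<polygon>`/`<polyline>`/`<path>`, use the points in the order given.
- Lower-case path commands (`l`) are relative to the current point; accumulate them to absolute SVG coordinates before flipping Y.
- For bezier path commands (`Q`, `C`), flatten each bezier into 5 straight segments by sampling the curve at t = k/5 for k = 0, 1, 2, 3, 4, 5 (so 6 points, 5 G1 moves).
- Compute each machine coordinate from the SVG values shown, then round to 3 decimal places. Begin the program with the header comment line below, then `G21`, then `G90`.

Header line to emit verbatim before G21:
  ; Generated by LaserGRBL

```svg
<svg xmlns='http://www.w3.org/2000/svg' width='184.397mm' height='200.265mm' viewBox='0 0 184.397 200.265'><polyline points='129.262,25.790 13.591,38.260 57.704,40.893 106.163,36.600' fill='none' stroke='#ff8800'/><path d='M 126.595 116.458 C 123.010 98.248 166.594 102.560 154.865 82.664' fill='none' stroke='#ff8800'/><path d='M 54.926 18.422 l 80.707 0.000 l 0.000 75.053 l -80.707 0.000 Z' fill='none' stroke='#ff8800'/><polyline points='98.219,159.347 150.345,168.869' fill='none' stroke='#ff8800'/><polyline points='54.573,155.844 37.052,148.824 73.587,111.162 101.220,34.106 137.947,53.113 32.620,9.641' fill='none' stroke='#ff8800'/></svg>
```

; Generated by LaserGRBL
G21
G90
G0 X129.262 Y174.475
M4 S536
G01 X13.591 Y162.005 F1878
G01 X57.704 Y159.372
G01 X106.163 Y163.665
M5
G0 X126.595 Y83.807
M4 S536
G01 X129.284 Y92.404 F1878
G01 X138.375 Y97.839
G01 X148.948 Y102.355
G01 X156.085 Y108.195
G01 X154.865 Y117.601
M5
G0 X54.926 Y181.843
M4 S536
G01 X135.633 Y181.843 F1878
G01 X135.633 Y106.790
G01 X54.926 Y106.790
G01 X54.926 Y181.843
M5
G0 X98.219 Y40.918
M4 S536
G01 X150.345 Y31.396 F1878
M5
G0 X54.573 Y44.421
M4 S536
G01 X37.052 Y51.441 F1878
G01 X73.587 Y89.103
G01 X101.220 Y166.159
G01 X137.947 Y147.152
G01 X32.620 Y190.624
M5

1 u = 1 mm; y_m = 200.265 − y.

[1] `<polyline>` open polyline, #ff8800→score S536 F1878: (129.262,174.475) → (13.591,162.005) → (57.704,159.372) → (106.163,163.665)

[2] `<path>` cubic bezier, #ff8800→score S536 F1878: (126.595,83.807) → (129.284,92.404) → (138.375,97.839) → (148.948,102.355) → (156.085,108.195) → (154.865,117.601)

[3] `<path>` rectangle, #ff8800→score S536 F1878: (54.926,181.843) → (135.633,181.843) → (135.633,106.790) → (54.926,106.790) → (54.926,181.843) (closed)

[4] `<polyline>` line segment, #ff8800→score S536 F1878: (98.219,40.918) → (150.345,31.396)

[5] `<polyline>` open polyline, #ff8800→score S536 F1878: (54.573,44.421) → (37.052,51.441) → (73.587,89.103) → (101.220,166.159) → (137.947,147.152) → (32.620,190.624)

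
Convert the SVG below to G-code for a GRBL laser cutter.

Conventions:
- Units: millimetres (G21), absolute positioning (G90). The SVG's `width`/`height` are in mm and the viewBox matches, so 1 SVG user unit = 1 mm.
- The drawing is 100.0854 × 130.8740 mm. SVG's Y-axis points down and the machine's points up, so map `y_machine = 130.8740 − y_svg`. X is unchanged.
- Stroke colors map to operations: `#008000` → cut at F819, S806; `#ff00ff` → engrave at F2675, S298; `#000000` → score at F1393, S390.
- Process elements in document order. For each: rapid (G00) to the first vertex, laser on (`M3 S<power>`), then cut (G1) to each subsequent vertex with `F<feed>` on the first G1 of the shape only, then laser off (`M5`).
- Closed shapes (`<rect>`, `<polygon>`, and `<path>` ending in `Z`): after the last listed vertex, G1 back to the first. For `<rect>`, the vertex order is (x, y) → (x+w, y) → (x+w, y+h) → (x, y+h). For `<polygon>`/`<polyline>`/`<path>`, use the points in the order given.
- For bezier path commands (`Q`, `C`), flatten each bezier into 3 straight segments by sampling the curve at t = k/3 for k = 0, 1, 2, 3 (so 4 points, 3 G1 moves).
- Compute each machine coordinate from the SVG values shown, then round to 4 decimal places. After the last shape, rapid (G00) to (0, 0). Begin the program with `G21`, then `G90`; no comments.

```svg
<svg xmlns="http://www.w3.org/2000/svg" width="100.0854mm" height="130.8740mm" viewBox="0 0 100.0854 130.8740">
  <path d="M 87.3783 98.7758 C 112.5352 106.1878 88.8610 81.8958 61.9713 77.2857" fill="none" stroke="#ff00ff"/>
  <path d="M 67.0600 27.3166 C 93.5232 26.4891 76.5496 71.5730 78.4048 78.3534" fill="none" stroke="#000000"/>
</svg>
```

1 u = 1 mm; y_m = 130.8740 − y.

[1] `<path>` cubic bezier, #ff00ff→engrave S298 F2675: (87.3783,32.0982) → (97.9476,33.3510) → (86.0997,44.3207) → (61.9713,53.5883)

[2] `<path>` cubic bezier, #000000→score S390 F1393: (67.0600,103.5574) → (81.3504,92.2002) → (80.5197,68.9498) → (78.4048,52.5206)

G21
G90
G00 X87.3783 Y32.0982
M3 S298
G1 X97.9476 Y33.3510 F2675
G1 X86.0997 Y44.3207
G1 X61.9713 Y53.5883
M5
G00 X67.0600 Y103.5574
M3 S390
G1 X81.3504 Y92.2002 F1393
G1 X80.5197 Y68.9498
G1 X78.4048 Y52.5206
M5
G00 X0.0000 Y0.0000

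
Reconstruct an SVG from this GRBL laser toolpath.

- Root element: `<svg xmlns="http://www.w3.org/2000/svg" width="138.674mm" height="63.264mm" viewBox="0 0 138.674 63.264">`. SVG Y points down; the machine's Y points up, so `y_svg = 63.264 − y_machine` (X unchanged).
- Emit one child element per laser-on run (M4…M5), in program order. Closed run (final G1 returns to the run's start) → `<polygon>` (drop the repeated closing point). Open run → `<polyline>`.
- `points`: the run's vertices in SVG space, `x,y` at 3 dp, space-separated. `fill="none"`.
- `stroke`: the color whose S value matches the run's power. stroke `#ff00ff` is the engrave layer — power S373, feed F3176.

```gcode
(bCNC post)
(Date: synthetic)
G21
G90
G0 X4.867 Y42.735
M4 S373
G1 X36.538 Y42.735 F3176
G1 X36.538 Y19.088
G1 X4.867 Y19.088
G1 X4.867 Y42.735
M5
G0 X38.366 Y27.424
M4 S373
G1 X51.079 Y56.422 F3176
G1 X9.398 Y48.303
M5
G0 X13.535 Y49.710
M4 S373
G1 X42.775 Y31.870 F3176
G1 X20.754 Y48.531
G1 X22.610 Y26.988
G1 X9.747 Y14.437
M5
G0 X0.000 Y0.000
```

<svg xmlns="http://www.w3.org/2000/svg" width="138.674mm" height="63.264mm" viewBox="0 0 138.674 63.264">
  <polygon points="4.867,20.529 36.538,20.529 36.538,44.176 4.867,44.176" fill="none" stroke="#ff00ff"/>
  <polyline points="38.366,35.840 51.079,6.842 9.398,14.961" fill="none" stroke="#ff00ff"/>
  <polyline points="13.535,13.554 42.775,31.394 20.754,14.733 22.610,36.276 9.747,48.827" fill="none" stroke="#ff00ff"/>
</svg>

Each laser-on run becomes one SVG element. Flip Y back into SVG space with y_svg = 63.264 − y_machine. Every run uses S373, so all elements get stroke `#ff00ff` (engrave).

Run 1: The run returns to its start, so emit a `<polygon>` with points (Y-flipped): 4.867,20.529 36.538,20.529 36.538,44.176 4.867,44.176.

Run 2: The run is open, so emit a `<polyline>` with points (Y-flipped): 38.366,35.840 51.079,6.842 9.398,14.961.

Run 3: The run is open, so emit a `<polyline>` with points (Y-flipped): 13.535,13.554 42.775,31.394 20.754,14.733 22.610,36.276 9.747,48.827.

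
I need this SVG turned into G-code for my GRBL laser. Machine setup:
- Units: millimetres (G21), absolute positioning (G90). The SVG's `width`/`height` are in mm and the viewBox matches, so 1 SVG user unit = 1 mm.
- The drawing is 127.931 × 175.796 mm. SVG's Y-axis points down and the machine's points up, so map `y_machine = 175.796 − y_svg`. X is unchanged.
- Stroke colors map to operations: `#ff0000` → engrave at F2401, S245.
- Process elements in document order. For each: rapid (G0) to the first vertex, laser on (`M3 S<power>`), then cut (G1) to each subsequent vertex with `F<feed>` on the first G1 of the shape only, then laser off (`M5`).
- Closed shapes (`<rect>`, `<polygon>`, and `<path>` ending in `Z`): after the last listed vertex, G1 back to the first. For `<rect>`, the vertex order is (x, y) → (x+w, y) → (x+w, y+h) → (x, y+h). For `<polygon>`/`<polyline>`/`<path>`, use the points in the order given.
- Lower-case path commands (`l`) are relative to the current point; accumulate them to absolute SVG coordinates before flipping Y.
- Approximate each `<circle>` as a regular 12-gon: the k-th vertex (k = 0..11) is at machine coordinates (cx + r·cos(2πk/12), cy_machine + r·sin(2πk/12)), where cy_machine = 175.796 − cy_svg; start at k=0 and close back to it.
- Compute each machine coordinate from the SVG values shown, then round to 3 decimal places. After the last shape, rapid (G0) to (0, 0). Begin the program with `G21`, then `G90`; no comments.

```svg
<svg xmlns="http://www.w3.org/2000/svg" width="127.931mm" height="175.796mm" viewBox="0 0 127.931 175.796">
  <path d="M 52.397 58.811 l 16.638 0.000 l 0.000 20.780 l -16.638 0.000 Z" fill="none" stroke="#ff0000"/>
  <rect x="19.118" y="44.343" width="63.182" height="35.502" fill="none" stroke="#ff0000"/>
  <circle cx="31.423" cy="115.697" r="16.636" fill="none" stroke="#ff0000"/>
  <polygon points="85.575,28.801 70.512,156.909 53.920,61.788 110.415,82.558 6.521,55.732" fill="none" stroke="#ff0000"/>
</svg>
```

Since the viewBox matches the mm dimensions, user units are millimetres directly. The only transform is the Y-flip y_m = 175.796 − y_svg.

Shape 1 is a rectangle drawn with `<path>`. Its stroke #ff0000 means engrave at S245, F2401. After flipping Y the toolpath is (52.397,116.985) → (69.035,116.985) → (69.035,96.205) → (52.397,96.205) → (52.397,116.985), returning to the start.

Shape 2 is a rectangle drawn with `<rect>`. Its stroke #ff0000 means engrave at S245, F2401. After flipping Y the toolpath is (19.118,131.453) → (82.300,131.453) → (82.300,95.951) → (19.118,95.951) → (19.118,131.453), returning to the start.

Shape 3 is a circle drawn with `<circle>`. Its stroke #ff0000 means engrave at S245, F2401. After flipping Y the toolpath is (48.059,60.099) → (45.830,68.417) → (39.741,74.506) → (31.423,76.735) → (23.105,74.506) → (17.016,68.417) → (14.787,60.099) → (17.016,51.781) → (23.105,45.692) → (31.423,43.463) → (39.741,45.692) → (45.830,51.781) → (48.059,60.099), returning to the start.

Shape 4 is a closed polygon drawn with `<polygon>`. Its stroke #ff0000 means engrave at S245, F2401. After flipping Y the toolpath is (85.575,146.995) → (70.512,18.887) → (53.920,114.008) → (110.415,93.238) → (6.521,120.064) → (85.575,146.995), returning to the start.

G21
G90
G0 X52.397 Y116.985
M3 S245
G1 X69.035 Y116.985 F2401
G1 X69.035 Y96.205
G1 X52.397 Y96.205
G1 X52.397 Y116.985
M5
G0 X19.118 Y131.453
M3 S245
G1 X82.300 Y131.453 F2401
G1 X82.300 Y95.951
G1 X19.118 Y95.951
G1 X19.118 Y131.453
M5
G0 X48.059 Y60.099
M3 S245
G1 X45.830 Y68.417 F2401
G1 X39.741 Y74.506
G1 X31.423 Y76.735
G1 X23.105 Y74.506
G1 X17.016 Y68.417
G1 X14.787 Y60.099
G1 X17.016 Y51.781
G1 X23.105 Y45.692
G1 X31.423 Y43.463
G1 X39.741 Y45.692
G1 X45.830 Y51.781
G1 X48.059 Y60.099
M5
G0 X85.575 Y146.995
M3 S245
G1 X70.512 Y18.887 F2401
G1 X53.920 Y114.008
G1 X110.415 Y93.238
G1 X6.521 Y120.064
G1 X85.575 Y146.995
M5
G0 X0.000 Y0.000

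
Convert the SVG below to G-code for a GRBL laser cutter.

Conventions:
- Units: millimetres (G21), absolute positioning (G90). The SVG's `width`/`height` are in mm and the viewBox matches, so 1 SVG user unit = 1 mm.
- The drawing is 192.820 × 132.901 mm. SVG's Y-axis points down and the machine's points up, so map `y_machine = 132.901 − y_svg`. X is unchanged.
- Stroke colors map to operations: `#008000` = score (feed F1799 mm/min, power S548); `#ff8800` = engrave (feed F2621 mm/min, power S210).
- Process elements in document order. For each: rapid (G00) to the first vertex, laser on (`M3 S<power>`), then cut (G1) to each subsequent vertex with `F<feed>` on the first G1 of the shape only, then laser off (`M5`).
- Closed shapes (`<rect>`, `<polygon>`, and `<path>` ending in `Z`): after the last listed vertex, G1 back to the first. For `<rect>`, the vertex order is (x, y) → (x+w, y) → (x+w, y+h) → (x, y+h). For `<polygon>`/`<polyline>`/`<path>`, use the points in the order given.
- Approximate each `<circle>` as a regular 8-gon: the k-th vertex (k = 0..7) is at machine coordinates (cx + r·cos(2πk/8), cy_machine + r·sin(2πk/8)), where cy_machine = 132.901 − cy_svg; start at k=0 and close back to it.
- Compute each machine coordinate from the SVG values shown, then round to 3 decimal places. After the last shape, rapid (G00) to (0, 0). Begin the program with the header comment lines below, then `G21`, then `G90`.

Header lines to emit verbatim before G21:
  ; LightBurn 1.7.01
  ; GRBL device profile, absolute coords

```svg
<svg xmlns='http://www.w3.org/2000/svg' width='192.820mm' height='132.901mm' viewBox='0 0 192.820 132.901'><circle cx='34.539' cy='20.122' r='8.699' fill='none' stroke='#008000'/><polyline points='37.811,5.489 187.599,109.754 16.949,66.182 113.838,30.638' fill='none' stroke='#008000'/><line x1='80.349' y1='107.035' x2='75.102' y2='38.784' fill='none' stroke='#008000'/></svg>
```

viewBox `0 0 192.820 132.901` with mm width/height → 1 unit = 1 mm. Flip: y_m = 132.901 − y_svg.

**Shape 1** — `<circle>` circle, stroke `#008000` → score (S548, F1799). Machine vertices: (43.238,112.779) → (40.690,118.930) → (34.539,121.478) → (28.388,118.930) → (25.840,112.779) → (28.388,106.628) → (34.539,104.080) → (40.690,106.628) → (43.238,112.779). Closed: final G1 returns to the first vertex.

**Shape 2** — `<polyline>` open polyline, stroke `#008000` → score (S548, F1799). Machine vertices: (37.811,127.412) → (187.599,23.147) → (16.949,66.719) → (113.838,102.263). Open path.

**Shape 3** — `<line>` line segment, stroke `#008000` → score (S548, F1799). Machine vertices: (80.349,25.866) → (75.102,94.117). Open path.

; LightBurn 1.7.01
; GRBL device profile, absolute coords
G21
G90
G00 X43.238 Y112.779
M3 S548
G1 X40.690 Y118.930 F1799
G1 X34.539 Y121.478
G1 X28.388 Y118.930
G1 X25.840 Y112.779
G1 X28.388 Y106.628
G1 X34.539 Y104.080
G1 X40.690 Y106.628
G1 X43.238 Y112.779
M5
G00 X37.811 Y127.412
M3 S548
G1 X187.599 Y23.147 F1799
G1 X16.949 Y66.719
G1 X113.838 Y102.263
M5
G00 X80.349 Y25.866
M3 S548
G1 X75.102 Y94.117 F1799
M5
G00 X0.000 Y0.000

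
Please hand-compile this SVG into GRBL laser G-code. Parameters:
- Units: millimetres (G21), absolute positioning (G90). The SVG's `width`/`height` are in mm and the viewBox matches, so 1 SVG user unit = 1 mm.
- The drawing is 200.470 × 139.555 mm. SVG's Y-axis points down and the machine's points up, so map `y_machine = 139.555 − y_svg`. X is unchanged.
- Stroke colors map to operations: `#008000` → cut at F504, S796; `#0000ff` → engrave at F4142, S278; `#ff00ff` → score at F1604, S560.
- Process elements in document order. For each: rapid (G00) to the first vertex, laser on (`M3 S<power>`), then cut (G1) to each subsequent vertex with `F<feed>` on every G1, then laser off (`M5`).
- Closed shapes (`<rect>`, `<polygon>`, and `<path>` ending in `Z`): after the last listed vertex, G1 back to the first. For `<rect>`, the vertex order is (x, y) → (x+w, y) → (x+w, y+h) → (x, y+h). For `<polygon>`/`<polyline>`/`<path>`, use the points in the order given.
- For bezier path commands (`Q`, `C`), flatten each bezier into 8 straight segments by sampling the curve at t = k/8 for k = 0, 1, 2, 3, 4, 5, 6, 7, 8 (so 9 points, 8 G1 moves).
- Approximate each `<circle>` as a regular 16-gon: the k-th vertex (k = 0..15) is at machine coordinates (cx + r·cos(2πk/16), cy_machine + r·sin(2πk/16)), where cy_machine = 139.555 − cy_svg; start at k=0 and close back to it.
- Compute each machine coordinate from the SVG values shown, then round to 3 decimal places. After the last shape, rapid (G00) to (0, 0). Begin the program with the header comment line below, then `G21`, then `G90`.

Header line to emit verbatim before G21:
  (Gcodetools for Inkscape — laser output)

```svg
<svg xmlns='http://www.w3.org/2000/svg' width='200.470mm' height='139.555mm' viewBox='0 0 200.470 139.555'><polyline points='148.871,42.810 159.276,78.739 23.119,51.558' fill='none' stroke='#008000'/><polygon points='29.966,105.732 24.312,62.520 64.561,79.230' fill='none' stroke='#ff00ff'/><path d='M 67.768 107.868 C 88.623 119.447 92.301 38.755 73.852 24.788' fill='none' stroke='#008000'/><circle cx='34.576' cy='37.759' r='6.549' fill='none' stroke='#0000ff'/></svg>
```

(Gcodetools for Inkscape — laser output)
G21
G90
G00 X148.871 Y96.745
M3 S796
G1 X159.276 Y60.816 F504
G1 X23.119 Y87.997 F504
M5
G00 X29.966 Y33.823
M3 S560
G1 X24.312 Y77.035 F1604
G1 X64.561 Y60.325 F1604
G1 X29.966 Y33.823 F1604
M5
G00 X67.768 Y31.687
M3 S796
G1 X74.774 Y31.360 F504
G1 X80.111 Y37.819 F504
G1 X83.722 Y49.203 F504
G1 X85.549 Y63.647 F504
G1 X85.533 Y79.289 F504
G1 X83.617 Y94.265 F504
G1 X79.743 Y106.712 F504
G1 X73.852 Y114.767 F504
M5
G00 X41.125 Y101.796
M3 S278
G1 X40.626 Y104.302 F4142
G1 X39.207 Y106.427 F4142
G1 X37.082 Y107.846 F4142
G1 X34.576 Y108.345 F4142
G1 X32.070 Y107.846 F4142
G1 X29.945 Y106.427 F4142
G1 X28.526 Y104.302 F4142
G1 X28.027 Y101.796 F4142
G1 X28.526 Y99.290 F4142
G1 X29.945 Y97.165 F4142
G1 X32.070 Y95.746 F4142
G1 X34.576 Y95.247 F4142
G1 X37.082 Y95.746 F4142
G1 X39.207 Y97.165 F4142
G1 X40.626 Y99.290 F4142
G1 X41.125 Y101.796 F4142
M5
G00 X0.000 Y0.000

1 u = 1 mm; y_m = 139.555 − y.

[1] `<polyline>` open polyline, #008000→cut S796 F504: (148.871,96.745) → (159.276,60.816) → (23.119,87.997)

[2] `<polygon>` regular polygon, #ff00ff→score S560 F1604: (29.966,33.823) → (24.312,77.035) → (64.561,60.325) → (29.966,33.823) (closed)

[3] `<path>` cubic bezier, #008000→cut S796 F504: (67.768,31.687) → (74.774,31.360) → (80.111,37.819) → (83.722,49.203) → (85.549,63.647) → (85.533,79.289) → (83.617,94.265) → (79.743,106.712) → (73.852,114.767)

[4] `<circle>` circle, #0000ff→engrave S278 F4142: (41.125,101.796) → (40.626,104.302) → (39.207,106.427) → (37.082,107.846) → (34.576,108.345) → (32.070,107.846) → (29.945,106.427) → (28.526,104.302) → (28.027,101.796) → (28.526,99.290) → (29.945,97.165) → (32.070,95.746) → (34.576,95.247) → (37.082,95.746) → (39.207,97.165) → (40.626,99.290) → (41.125,101.796) (closed)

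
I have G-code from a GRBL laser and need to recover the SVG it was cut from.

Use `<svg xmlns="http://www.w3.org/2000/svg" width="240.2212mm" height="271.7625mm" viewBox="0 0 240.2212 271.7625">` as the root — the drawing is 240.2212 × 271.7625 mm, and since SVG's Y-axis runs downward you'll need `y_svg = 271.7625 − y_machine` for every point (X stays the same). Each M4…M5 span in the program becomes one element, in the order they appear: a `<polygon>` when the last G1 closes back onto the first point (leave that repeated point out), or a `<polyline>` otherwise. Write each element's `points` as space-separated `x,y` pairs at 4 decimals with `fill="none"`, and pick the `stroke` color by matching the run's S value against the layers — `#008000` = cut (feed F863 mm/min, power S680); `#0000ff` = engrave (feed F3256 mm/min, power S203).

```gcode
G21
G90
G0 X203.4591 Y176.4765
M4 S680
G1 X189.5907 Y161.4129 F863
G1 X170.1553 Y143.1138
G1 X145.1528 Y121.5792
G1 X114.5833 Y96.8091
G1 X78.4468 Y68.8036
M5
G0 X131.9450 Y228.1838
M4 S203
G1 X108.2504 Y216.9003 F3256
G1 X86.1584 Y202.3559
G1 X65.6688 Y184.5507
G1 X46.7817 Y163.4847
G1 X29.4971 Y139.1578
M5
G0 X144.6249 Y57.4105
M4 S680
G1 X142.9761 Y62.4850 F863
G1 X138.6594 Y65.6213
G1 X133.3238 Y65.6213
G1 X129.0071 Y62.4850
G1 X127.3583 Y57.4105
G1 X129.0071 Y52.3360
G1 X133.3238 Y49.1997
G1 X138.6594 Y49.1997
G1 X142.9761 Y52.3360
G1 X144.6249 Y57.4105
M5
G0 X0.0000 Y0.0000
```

Each laser-on run becomes one SVG element. Flip Y back into SVG space with y_svg = 271.7625 − y_machine.

Run 1: power S680 maps to stroke `#008000` (cut). The run is open, so emit a `<polyline>` with points (Y-flipped): 203.4591,95.2860 189.5907,110.3496 170.1553,128.6487 145.1528,150.1833 114.5833,174.9534 78.4468,202.9589.

Run 2: S203 ⇒ engrave layer `#0000ff`. The run is open, so emit a `<polyline>` with points (Y-flipped): 131.9450,43.5787 108.2504,54.8622 86.1584,69.4066 65.6688,87.2118 46.7817,108.2778 29.4971,132.6047.

Run 3: the run's S680 means `#008000` (cut). The run returns to its start, so emit a `<polygon>` with points (Y-flipped): 144.6249,214.3520 142.9761,209.2775 138.6594,206.1412 133.3238,206.1412 129.0071,209.2775 127.3583,214.3520 129.0071,219.4265 133.3238,222.5628 138.6594,222.5628 142.9761,219.4265.

<svg xmlns="http://www.w3.org/2000/svg" width="240.2212mm" height="271.7625mm" viewBox="0 0 240.2212 271.7625">
  <polyline points="203.4591,95.2860 189.5907,110.3496 170.1553,128.6487 145.1528,150.1833 114.5833,174.9534 78.4468,202.9589" fill="none" stroke="#008000"/>
  <polyline points="131.9450,43.5787 108.2504,54.8622 86.1584,69.4066 65.6688,87.2118 46.7817,108.2778 29.4971,132.6047" fill="none" stroke="#0000ff"/>
  <polygon points="144.6249,214.3520 142.9761,209.2775 138.6594,206.1412 133.3238,206.1412 129.0071,209.2775 127.3583,214.3520 129.0071,219.4265 133.3238,222.5628 138.6594,222.5628 142.9761,219.4265" fill="none" stroke="#008000"/>
</svg>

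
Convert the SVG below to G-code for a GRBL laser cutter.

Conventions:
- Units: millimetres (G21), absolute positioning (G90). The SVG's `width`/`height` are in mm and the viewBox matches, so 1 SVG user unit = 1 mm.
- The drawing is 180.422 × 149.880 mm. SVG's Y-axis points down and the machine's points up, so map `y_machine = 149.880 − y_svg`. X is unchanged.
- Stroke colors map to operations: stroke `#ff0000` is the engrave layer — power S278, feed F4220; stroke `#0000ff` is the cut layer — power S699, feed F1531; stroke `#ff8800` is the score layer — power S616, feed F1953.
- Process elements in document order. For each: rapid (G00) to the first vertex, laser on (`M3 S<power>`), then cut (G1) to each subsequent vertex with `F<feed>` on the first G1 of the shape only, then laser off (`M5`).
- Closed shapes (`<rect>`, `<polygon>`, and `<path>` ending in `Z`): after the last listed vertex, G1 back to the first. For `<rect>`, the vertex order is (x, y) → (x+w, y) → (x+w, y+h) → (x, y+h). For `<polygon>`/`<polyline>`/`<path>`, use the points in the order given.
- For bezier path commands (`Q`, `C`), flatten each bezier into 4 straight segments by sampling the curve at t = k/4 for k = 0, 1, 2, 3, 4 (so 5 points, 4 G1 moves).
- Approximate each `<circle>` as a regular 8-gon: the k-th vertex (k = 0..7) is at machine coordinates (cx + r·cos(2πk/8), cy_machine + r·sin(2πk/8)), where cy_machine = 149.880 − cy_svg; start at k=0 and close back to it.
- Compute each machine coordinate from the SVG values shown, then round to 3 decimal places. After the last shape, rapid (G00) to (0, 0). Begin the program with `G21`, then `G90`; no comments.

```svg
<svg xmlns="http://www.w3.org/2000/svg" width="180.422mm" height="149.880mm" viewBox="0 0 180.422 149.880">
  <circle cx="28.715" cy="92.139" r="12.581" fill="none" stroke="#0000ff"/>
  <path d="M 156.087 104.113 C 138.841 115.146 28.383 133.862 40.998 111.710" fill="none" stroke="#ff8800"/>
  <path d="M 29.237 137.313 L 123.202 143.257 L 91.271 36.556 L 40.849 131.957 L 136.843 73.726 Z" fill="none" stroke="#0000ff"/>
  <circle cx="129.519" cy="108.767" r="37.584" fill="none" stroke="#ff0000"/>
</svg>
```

viewBox `0 0 180.422 149.880` with mm width/height → 1 unit = 1 mm. Flip: y_m = 149.880 − y_svg.

**Shape 1** — `<circle>` circle, stroke `#0000ff` → cut (S699, F1531). Machine vertices: (41.296,57.741) → (37.611,66.637) → (28.715,70.322) → (19.819,66.637) → (16.134,57.741) → (19.819,48.845) → (28.715,45.160) → (37.611,48.845) → (41.296,57.741). Closed: final G1 returns to the first vertex.

**Shape 2** — `<path>` cubic bezier, stroke `#ff8800` → score (S616, F1953). Control points (SVG): P0=(156.087,104.113), P1=(138.841,115.146), P2=(28.383,133.862), P3=(40.998,111.710); sampled at t=k/4. Machine vertices: (156.087,45.767) → (129.055,36.810) → (87.345,29.524) → (51.233,28.460) → (40.998,38.170). Open path.

**Shape 3** — `<path>` closed polygon, stroke `#0000ff` → cut (S699, F1531). Machine vertices: (29.237,12.567) → (123.202,6.623) → (91.271,113.324) → (40.849,17.923) → (136.843,76.154) → (29.237,12.567). Closed: final G1 returns to the first vertex.

**Shape 4** — `<circle>` circle, stroke `#ff0000` → engrave (S278, F4220). Machine vertices: (167.103,41.113) → (156.095,67.689) → (129.519,78.697) → (102.943,67.689) → (91.935,41.113) → (102.943,14.537) → (129.519,3.529) → (156.095,14.537) → (167.103,41.113). Closed: final G1 returns to the first vertex.

G21
G90
G00 X41.296 Y57.741
M3 S699
G1 X37.611 Y66.637 F1531
G1 X28.715 Y70.322
G1 X19.819 Y66.637
G1 X16.134 Y57.741
G1 X19.819 Y48.845
G1 X28.715 Y45.160
G1 X37.611 Y48.845
G1 X41.296 Y57.741
M5
G00 X156.087 Y45.767
M3 S616
G1 X129.055 Y36.810 F1953
G1 X87.345 Y29.524
G1 X51.233 Y28.460
G1 X40.998 Y38.170
M5
G00 X29.237 Y12.567
M3 S699
G1 X123.202 Y6.623 F1531
G1 X91.271 Y113.324
G1 X40.849 Y17.923
G1 X136.843 Y76.154
G1 X29.237 Y12.567
M5
G00 X167.103 Y41.113
M3 S278
G1 X156.095 Y67.689 F4220
G1 X129.519 Y78.697
G1 X102.943 Y67.689
G1 X91.935 Y41.113
G1 X102.943 Y14.537
G1 X129.519 Y3.529
G1 X156.095 Y14.537
G1 X167.103 Y41.113
M5
G00 X0.000 Y0.000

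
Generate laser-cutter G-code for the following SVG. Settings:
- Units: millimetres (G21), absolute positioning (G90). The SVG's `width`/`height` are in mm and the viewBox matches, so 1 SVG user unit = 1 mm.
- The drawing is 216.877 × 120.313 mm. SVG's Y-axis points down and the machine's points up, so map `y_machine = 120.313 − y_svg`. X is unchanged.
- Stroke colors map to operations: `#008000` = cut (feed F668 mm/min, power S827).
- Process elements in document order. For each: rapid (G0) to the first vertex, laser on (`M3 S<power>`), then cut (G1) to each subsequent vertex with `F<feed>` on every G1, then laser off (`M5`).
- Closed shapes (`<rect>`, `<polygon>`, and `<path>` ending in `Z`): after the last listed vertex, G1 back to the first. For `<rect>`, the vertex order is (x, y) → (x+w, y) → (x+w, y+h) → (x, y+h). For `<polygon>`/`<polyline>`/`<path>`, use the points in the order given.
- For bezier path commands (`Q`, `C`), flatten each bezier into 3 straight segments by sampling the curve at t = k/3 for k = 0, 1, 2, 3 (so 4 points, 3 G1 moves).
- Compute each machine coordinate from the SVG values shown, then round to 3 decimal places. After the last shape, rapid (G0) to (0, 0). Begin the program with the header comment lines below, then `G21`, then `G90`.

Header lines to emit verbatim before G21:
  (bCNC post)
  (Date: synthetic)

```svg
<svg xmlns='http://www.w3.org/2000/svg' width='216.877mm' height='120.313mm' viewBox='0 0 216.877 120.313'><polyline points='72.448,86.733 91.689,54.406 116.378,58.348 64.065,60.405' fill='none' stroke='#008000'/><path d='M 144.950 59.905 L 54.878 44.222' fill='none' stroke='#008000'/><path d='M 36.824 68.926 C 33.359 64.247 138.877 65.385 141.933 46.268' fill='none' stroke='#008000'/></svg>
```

Since the viewBox matches the mm dimensions, user units are millimetres directly. The only transform is the Y-flip y_m = 120.313 − y_svg.

Shape 1 is a open polyline drawn with `<polyline>`. Its stroke #008000 means cut at S827, F668. After flipping Y the toolpath is (72.448,33.580) → (91.689,65.907) → (116.378,61.965) → (64.065,59.908).

Shape 2 is a line segment drawn with `<path>`. Its stroke #008000 means cut at S827, F668. After flipping Y the toolpath is (144.950,60.408) → (54.878,76.091).

Shape 3 is a cubic bezier drawn with `<path>`. Its stroke #008000 means cut at S827, F668. After flipping Y the toolpath is (36.824,51.387) → (61.855,55.093) → (112.554,60.714) → (141.933,74.045).

(bCNC post)
(Date: synthetic)
G21
G90
G0 X72.448 Y33.580
M3 S827
G1 X91.689 Y65.907 F668
G1 X116.378 Y61.965 F668
G1 X64.065 Y59.908 F668
M5
G0 X144.950 Y60.408
M3 S827
G1 X54.878 Y76.091 F668
M5
G0 X36.824 Y51.387
M3 S827
G1 X61.855 Y55.093 F668
G1 X112.554 Y60.714 F668
G1 X141.933 Y74.045 F668
M5
G0 X0.000 Y0.000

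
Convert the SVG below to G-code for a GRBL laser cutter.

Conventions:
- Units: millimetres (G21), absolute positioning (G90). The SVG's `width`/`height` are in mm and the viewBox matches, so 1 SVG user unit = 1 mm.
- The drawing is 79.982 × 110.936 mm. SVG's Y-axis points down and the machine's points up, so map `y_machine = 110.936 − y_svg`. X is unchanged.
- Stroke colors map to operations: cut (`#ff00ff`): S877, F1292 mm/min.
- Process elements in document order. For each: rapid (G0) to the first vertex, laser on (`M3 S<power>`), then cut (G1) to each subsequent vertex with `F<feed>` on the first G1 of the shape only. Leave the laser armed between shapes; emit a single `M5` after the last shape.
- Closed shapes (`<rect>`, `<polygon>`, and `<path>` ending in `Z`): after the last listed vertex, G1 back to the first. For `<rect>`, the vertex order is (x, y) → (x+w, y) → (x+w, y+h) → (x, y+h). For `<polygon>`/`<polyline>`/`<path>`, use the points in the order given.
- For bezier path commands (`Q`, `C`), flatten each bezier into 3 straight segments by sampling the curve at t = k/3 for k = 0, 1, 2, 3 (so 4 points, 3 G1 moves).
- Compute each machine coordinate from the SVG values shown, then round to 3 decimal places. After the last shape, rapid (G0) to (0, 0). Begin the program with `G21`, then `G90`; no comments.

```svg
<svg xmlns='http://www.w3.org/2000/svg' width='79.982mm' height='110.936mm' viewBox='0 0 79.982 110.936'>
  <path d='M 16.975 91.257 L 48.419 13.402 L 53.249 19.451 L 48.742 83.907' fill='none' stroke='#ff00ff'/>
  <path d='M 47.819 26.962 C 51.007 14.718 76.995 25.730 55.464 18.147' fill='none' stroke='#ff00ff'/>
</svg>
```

G21
G90
G0 X16.975 Y19.679
M3 S877
G1 X48.419 Y97.534 F1292
G1 X53.249 Y91.485
G1 X48.742 Y27.029
G0 X47.819 Y83.974
M3 S877
G1 X56.003 Y90.016 F1292
G1 X63.760 Y89.854
G1 X55.464 Y92.789
M5
G0 X0.000 Y0.000

1 u = 1 mm; y_m = 110.936 − y.

[1] `<path>` open polyline, #ff00ff→cut S877 F1292: (16.975,19.679) → (48.419,97.534) → (53.249,91.485) → (48.742,27.029)

[2] `<path>` cubic bezier, #ff00ff→cut S877 F1292: (47.819,83.974) → (56.003,90.016) → (63.760,89.854) → (55.464,92.789)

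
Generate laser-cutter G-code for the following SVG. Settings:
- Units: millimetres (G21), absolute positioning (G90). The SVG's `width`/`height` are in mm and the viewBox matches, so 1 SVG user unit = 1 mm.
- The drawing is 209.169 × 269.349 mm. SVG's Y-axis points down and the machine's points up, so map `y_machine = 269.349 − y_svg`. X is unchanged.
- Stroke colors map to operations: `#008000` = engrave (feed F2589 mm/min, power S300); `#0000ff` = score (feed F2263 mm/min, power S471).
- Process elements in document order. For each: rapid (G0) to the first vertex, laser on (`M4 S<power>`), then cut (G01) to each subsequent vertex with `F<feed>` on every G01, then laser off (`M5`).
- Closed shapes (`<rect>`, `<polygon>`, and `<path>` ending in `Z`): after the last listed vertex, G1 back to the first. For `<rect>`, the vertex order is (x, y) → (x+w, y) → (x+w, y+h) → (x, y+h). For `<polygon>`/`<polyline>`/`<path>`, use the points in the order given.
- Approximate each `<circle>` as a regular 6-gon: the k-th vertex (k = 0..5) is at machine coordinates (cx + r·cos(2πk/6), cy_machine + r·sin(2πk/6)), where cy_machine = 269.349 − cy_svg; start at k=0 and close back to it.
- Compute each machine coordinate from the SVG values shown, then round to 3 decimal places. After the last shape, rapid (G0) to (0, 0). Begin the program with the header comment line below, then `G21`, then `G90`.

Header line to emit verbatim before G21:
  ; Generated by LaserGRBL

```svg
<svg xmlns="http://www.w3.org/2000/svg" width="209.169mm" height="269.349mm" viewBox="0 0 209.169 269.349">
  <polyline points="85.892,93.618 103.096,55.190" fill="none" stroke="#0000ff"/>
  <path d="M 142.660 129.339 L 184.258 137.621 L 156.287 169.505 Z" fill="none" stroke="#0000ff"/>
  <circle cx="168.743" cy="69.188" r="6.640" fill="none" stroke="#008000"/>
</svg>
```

; Generated by LaserGRBL
G21
G90
G0 X85.892 Y175.731
M4 S471
G01 X103.096 Y214.159 F2263
M5
G0 X142.660 Y140.010
M4 S471
G01 X184.258 Y131.728 F2263
G01 X156.287 Y99.844 F2263
G01 X142.660 Y140.010 F2263
M5
G0 X175.383 Y200.161
M4 S300
G01 X172.063 Y205.911 F2589
G01 X165.423 Y205.911 F2589
G01 X162.103 Y200.161 F2589
G01 X165.423 Y194.411 F2589
G01 X172.063 Y194.411 F2589
G01 X175.383 Y200.161 F2589
M5
G0 X0.000 Y0.000

viewBox `0 0 209.169 269.349` with mm width/height → 1 unit = 1 mm. Flip: y_m = 269.349 − y_svg.

**Shape 1** — `<polyline>` line segment, stroke `#0000ff` → score (S471, F2263). Machine vertices: (85.892,175.731) → (103.096,214.159). Open path.

**Shape 2** — `<path>` regular polygon, stroke `#0000ff` → score (S471, F2263). Machine vertices: (142.660,140.010) → (184.258,131.728) → (156.287,99.844) → (142.660,140.010). Closed: final G1 returns to the first vertex.

**Shape 3** — `<circle>` circle, stroke `#008000` → engrave (S300, F2589). Machine vertices: (175.383,200.161) → (172.063,205.911) → (165.423,205.911) → (162.103,200.161) → (165.423,194.411) → (172.063,194.411) → (175.383,200.161). Closed: final G1 returns to the first vertex.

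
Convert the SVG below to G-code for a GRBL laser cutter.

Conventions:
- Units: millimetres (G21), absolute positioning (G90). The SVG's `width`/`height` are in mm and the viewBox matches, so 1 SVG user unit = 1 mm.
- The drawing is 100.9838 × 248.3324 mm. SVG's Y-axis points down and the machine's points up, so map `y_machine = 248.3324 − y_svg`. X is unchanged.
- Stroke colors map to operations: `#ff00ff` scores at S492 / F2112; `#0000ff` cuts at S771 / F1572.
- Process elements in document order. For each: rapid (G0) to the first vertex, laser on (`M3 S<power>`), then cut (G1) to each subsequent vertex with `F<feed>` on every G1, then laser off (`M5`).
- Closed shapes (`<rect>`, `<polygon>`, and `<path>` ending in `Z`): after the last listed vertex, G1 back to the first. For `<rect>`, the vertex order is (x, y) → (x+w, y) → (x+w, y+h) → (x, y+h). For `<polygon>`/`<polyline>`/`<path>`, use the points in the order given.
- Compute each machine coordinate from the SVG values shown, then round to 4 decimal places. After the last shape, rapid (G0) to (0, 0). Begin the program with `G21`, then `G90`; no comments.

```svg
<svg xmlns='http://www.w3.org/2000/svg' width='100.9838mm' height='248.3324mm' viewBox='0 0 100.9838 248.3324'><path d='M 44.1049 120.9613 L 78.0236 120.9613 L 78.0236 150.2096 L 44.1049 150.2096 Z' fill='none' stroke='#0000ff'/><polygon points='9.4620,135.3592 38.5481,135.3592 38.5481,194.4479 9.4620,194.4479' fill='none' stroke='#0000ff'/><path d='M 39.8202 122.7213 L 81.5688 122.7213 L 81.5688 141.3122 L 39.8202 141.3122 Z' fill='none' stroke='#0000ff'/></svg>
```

G21
G90
G0 X44.1049 Y127.3711
M3 S771
G1 X78.0236 Y127.3711 F1572
G1 X78.0236 Y98.1228 F1572
G1 X44.1049 Y98.1228 F1572
G1 X44.1049 Y127.3711 F1572
M5
G0 X9.4620 Y112.9732
M3 S771
G1 X38.5481 Y112.9732 F1572
G1 X38.5481 Y53.8845 F1572
G1 X9.4620 Y53.8845 F1572
G1 X9.4620 Y112.9732 F1572
M5
G0 X39.8202 Y125.6111
M3 S771
G1 X81.5688 Y125.6111 F1572
G1 X81.5688 Y107.0202 F1572
G1 X39.8202 Y107.0202 F1572
G1 X39.8202 Y125.6111 F1572
M5
G0 X0.0000 Y0.0000

1 u = 1 mm; y_m = 248.3324 − y.

[1] `<path>` rectangle, #0000ff→cut S771 F1572: (44.1049,127.3711) → (78.0236,127.3711) → (78.0236,98.1228) → (44.1049,98.1228) → (44.1049,127.3711) (closed)

[2] `<polygon>` rectangle, #0000ff→cut S771 F1572: (9.4620,112.9732) → (38.5481,112.9732) → (38.5481,53.8845) → (9.4620,53.8845) → (9.4620,112.9732) (closed)

[3] `<path>` rectangle, #0000ff→cut S771 F1572: (39.8202,125.6111) → (81.5688,125.6111) → (81.5688,107.0202) → (39.8202,107.0202) → (39.8202,125.6111) (closed)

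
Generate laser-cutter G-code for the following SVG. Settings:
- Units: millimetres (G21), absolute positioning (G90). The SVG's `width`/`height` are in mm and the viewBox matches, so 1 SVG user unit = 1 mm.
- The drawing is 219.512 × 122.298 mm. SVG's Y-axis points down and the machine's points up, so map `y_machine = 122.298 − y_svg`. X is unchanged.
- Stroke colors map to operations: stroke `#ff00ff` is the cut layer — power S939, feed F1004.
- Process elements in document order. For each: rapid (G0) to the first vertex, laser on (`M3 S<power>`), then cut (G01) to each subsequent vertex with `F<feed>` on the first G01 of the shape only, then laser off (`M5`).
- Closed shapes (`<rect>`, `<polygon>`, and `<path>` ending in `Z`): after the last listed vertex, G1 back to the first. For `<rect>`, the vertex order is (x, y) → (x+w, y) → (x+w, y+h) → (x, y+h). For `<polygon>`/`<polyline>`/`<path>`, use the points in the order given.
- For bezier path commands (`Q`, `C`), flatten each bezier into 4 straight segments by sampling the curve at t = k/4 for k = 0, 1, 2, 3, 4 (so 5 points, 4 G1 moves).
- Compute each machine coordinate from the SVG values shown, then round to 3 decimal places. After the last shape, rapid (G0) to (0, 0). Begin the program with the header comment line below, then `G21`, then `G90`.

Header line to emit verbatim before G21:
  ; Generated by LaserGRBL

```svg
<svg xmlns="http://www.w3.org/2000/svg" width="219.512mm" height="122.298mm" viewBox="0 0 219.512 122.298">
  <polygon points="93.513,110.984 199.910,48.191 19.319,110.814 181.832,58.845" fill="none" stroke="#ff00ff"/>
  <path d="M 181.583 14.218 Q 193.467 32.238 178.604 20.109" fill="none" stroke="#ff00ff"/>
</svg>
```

; Generated by LaserGRBL
G21
G90
G0 X93.513 Y11.314
M3 S939
G01 X199.910 Y74.107 F1004
G01 X19.319 Y11.484
G01 X181.832 Y63.453
G01 X93.513 Y11.314
M5
G0 X181.583 Y108.080
M3 S939
G01 X185.853 Y100.954 F1004
G01 X186.780 Y97.597
G01 X184.364 Y98.009
G01 X178.604 Y102.189
M5
G0 X0.000 Y0.000

Since the viewBox matches the mm dimensions, user units are millimetres directly. The only transform is the Y-flip y_m = 122.298 − y_svg.

Shape 1 is a closed polygon drawn with `<polygon>`. Its stroke #ff00ff means cut at S939, F1004. After flipping Y the toolpath is (93.513,11.314) → (199.910,74.107) → (19.319,11.484) → (181.832,63.453) → (93.513,11.314), returning to the start.

Shape 2 is a quadratic bezier drawn with `<path>`. Its stroke #ff00ff means cut at S939, F1004. After flipping Y the toolpath is (181.583,108.080) → (185.853,100.954) → (186.780,97.597) → (184.364,98.009) → (178.604,102.189).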